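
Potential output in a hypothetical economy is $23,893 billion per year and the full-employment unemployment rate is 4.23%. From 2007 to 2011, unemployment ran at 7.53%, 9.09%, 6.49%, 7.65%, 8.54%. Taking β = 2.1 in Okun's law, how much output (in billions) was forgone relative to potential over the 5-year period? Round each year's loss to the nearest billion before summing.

Year 2007: gap = -2.1 × (7.53 - 4.23) = -6.93%, loss ≈ 23893 × 6.93/100 ≈ 1656.
Year 2008: gap = -2.1 × (9.09 - 4.23) = -10.206%, loss ≈ 23893 × 10.206/100 ≈ 2439.
Year 2009: gap = -2.1 × (6.49 - 4.23) = -4.746%, loss ≈ 23893 × 4.746/100 ≈ 1134.
Year 2010: gap = -2.1 × (7.65 - 4.23) = -7.182%, loss ≈ 23893 × 7.182/100 ≈ 1716.
Year 2011: gap = -2.1 × (8.54 - 4.23) = -9.051%, loss ≈ 23893 × 9.051/100 ≈ 2163.
Total lost output = 1656 + 2439 + 1134 + 1716 + 2163 = 9108 billion.

$9,108 billion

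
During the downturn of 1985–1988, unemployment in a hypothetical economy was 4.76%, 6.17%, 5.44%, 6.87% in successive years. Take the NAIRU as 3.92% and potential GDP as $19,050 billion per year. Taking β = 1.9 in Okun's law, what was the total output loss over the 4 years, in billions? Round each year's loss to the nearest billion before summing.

$2,736 billion

Year 1985: gap = -1.9 × (4.76 - 3.92) = -1.596%, loss ≈ 19050 × 1.596/100 ≈ 304.
Year 1986: gap = -1.9 × (6.17 - 3.92) = -4.275%, loss ≈ 19050 × 4.275/100 ≈ 814.
Year 1987: gap = -1.9 × (5.44 - 3.92) = -2.888%, loss ≈ 19050 × 2.888/100 ≈ 550.
Year 1988: gap = -1.9 × (6.87 - 3.92) = -5.605%, loss ≈ 19050 × 5.605/100 ≈ 1068.
Total lost output = 304 + 814 + 550 + 1068 = 2736 billion.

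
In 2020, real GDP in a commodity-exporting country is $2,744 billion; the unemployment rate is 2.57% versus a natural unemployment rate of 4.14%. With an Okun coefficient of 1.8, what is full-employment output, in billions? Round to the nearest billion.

Unemployment gap = 2.57 - 4.14 = -1.57 points, so output gap = -1.8 × (-1.57) = 2.826%.
Since Y = Y* × (1 + gap/100), Y* = 2744/1.02826 ≈ 2669 billion.

$2,669 billion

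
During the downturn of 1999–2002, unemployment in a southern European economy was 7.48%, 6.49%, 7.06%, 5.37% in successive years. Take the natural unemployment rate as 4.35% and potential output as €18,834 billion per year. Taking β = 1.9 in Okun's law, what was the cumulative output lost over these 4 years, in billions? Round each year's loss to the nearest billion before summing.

€3,221 billion

Year 1999: gap = -1.9 × (7.48 - 4.35) = -5.947%, loss ≈ 18834 × 5.947/100 ≈ 1120.
Year 2000: gap = -1.9 × (6.49 - 4.35) = -4.066%, loss ≈ 18834 × 4.066/100 ≈ 766.
Year 2001: gap = -1.9 × (7.06 - 4.35) = -5.149%, loss ≈ 18834 × 5.149/100 ≈ 970.
Year 2002: gap = -1.9 × (5.37 - 4.35) = -1.938%, loss ≈ 18834 × 1.938/100 ≈ 365.
Total lost output = 1120 + 766 + 970 + 365 = 3221 billion.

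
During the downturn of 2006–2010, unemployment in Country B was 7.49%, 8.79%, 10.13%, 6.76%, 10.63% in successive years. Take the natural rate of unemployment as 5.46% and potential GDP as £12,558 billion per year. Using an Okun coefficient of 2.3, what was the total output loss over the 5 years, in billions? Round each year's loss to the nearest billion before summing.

£4,765 billion

Year 2006: gap = -2.3 × (7.49 - 5.46) = -4.669%, loss ≈ 12558 × 4.669/100 ≈ 586.
Year 2007: gap = -2.3 × (8.79 - 5.46) = -7.659%, loss ≈ 12558 × 7.659/100 ≈ 962.
Year 2008: gap = -2.3 × (10.13 - 5.46) = -10.741%, loss ≈ 12558 × 10.741/100 ≈ 1349.
Year 2009: gap = -2.3 × (6.76 - 5.46) = -2.99%, loss ≈ 12558 × 2.99/100 ≈ 375.
Year 2010: gap = -2.3 × (10.63 - 5.46) = -11.891%, loss ≈ 12558 × 11.891/100 ≈ 1493.
Total lost output = 586 + 962 + 1349 + 375 + 1493 = 4765 billion.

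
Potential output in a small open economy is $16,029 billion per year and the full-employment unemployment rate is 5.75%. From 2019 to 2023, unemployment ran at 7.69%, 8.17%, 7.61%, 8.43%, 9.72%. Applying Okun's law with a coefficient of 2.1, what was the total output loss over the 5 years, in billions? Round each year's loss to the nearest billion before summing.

$4,332 billion

Year 2019: gap = -2.1 × (7.69 - 5.75) = -4.074%, loss ≈ 16029 × 4.074/100 ≈ 653.
Year 2020: gap = -2.1 × (8.17 - 5.75) = -5.082%, loss ≈ 16029 × 5.082/100 ≈ 815.
Year 2021: gap = -2.1 × (7.61 - 5.75) = -3.906%, loss ≈ 16029 × 3.906/100 ≈ 626.
Year 2022: gap = -2.1 × (8.43 - 5.75) = -5.628%, loss ≈ 16029 × 5.628/100 ≈ 902.
Year 2023: gap = -2.1 × (9.72 - 5.75) = -8.337%, loss ≈ 16029 × 8.337/100 ≈ 1336.
Total lost output = 653 + 815 + 626 + 902 + 1336 = 4332 billion.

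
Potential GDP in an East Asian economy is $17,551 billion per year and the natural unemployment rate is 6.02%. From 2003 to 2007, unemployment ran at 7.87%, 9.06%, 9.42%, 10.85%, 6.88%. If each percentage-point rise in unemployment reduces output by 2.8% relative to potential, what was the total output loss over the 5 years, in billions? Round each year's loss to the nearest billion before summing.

Year 2003: gap = -2.8 × (7.87 - 6.02) = -5.18%, loss ≈ 17551 × 5.18/100 ≈ 909.
Year 2004: gap = -2.8 × (9.06 - 6.02) = -8.512%, loss ≈ 17551 × 8.512/100 ≈ 1494.
Year 2005: gap = -2.8 × (9.42 - 6.02) = -9.52%, loss ≈ 17551 × 9.52/100 ≈ 1671.
Year 2006: gap = -2.8 × (10.85 - 6.02) = -13.524%, loss ≈ 17551 × 13.524/100 ≈ 2374.
Year 2007: gap = -2.8 × (6.88 - 6.02) = -2.408%, loss ≈ 17551 × 2.408/100 ≈ 423.
Total lost output = 909 + 1494 + 1671 + 2374 + 423 = 6871 billion.

$6,871 billion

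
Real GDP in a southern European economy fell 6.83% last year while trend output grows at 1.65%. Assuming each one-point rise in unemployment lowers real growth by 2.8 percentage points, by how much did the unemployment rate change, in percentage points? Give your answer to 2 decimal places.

Growth-rate Okun's law: g_Y = g_Y* - β × Δu, so Δu = (g_Y* - g_Y)/β.
Δu = (1.65 + 6.83)/2.8 = 8.48/2.8 = 3.03 percentage points.

3.03 percentage points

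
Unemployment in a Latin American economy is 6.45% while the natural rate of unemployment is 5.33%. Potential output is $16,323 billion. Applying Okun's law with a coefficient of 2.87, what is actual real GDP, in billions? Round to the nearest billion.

Unemployment gap = 6.45 - 5.33 = 1.12 points, so the output gap is -2.87 × 1.12 = -3.2144%.
Actual GDP = 16323 × (1 - 3.2144/100) = 16323 × 0.967856 ≈ 15798 billion.

$15,798 billion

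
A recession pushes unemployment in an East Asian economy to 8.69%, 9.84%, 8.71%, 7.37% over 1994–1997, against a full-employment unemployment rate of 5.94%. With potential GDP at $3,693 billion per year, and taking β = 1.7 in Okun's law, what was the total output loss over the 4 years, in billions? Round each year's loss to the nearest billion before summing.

$682 billion

Year 1994: gap = -1.7 × (8.69 - 5.94) = -4.675%, loss ≈ 3693 × 4.675/100 ≈ 173.
Year 1995: gap = -1.7 × (9.84 - 5.94) = -6.63%, loss ≈ 3693 × 6.63/100 ≈ 245.
Year 1996: gap = -1.7 × (8.71 - 5.94) = -4.709%, loss ≈ 3693 × 4.709/100 ≈ 174.
Year 1997: gap = -1.7 × (7.37 - 5.94) = -2.431%, loss ≈ 3693 × 2.431/100 ≈ 90.
Total lost output = 173 + 245 + 174 + 90 = 682 billion.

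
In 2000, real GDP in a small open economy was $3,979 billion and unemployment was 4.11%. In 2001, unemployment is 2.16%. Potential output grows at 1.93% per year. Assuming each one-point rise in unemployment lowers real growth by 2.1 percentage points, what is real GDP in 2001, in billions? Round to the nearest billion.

Δu = 2.16 - 4.11 = -1.95 points.
Okun's law (growth form): g_Y = g_Y* - β × Δu = 1.93 - 2.1 × (-1.95) = 1.93 + 4.095 = 6.025%.
Real GDP in the next year = 3979 × (1 + 6.025/100) = 3979 × 1.06025 ≈ 4219 billion.

$4,219 billion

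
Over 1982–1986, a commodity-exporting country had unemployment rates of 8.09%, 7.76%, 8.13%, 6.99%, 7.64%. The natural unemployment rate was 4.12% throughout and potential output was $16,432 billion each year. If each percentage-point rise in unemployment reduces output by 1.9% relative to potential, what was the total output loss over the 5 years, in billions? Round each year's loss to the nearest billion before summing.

$5,622 billion

Year 1982: gap = -1.9 × (8.09 - 4.12) = -7.543%, loss ≈ 16432 × 7.543/100 ≈ 1239.
Year 1983: gap = -1.9 × (7.76 - 4.12) = -6.916%, loss ≈ 16432 × 6.916/100 ≈ 1136.
Year 1984: gap = -1.9 × (8.13 - 4.12) = -7.619%, loss ≈ 16432 × 7.619/100 ≈ 1252.
Year 1985: gap = -1.9 × (6.99 - 4.12) = -5.453%, loss ≈ 16432 × 5.453/100 ≈ 896.
Year 1986: gap = -1.9 × (7.64 - 4.12) = -6.688%, loss ≈ 16432 × 6.688/100 ≈ 1099.
Total lost output = 1239 + 1136 + 1252 + 896 + 1099 = 5622 billion.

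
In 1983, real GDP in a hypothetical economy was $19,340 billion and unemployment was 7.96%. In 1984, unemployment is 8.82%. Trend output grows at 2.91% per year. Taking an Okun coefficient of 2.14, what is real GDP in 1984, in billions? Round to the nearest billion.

$19,547 billion

Δu = 8.82 - 7.96 = 0.86 points.
Okun's law (growth form): g_Y = g_Y* - β × Δu = 2.91 - 2.14 × (0.86) = 2.91 - 1.8404 = 1.0696%.
Real GDP in the next year = 19340 × (1 + 1.0696/100) = 19340 × 1.010696 ≈ 19547 billion.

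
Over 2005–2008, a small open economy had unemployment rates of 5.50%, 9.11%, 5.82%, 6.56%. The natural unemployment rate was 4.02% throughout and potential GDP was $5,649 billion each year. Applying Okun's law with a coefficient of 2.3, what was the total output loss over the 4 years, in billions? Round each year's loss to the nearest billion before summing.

$1,417 billion

Year 2005: gap = -2.3 × (5.5 - 4.02) = -3.404%, loss ≈ 5649 × 3.404/100 ≈ 192.
Year 2006: gap = -2.3 × (9.11 - 4.02) = -11.707%, loss ≈ 5649 × 11.707/100 ≈ 661.
Year 2007: gap = -2.3 × (5.82 - 4.02) = -4.14%, loss ≈ 5649 × 4.14/100 ≈ 234.
Year 2008: gap = -2.3 × (6.56 - 4.02) = -5.842%, loss ≈ 5649 × 5.842/100 ≈ 330.
Total lost output = 192 + 661 + 234 + 330 = 1417 billion.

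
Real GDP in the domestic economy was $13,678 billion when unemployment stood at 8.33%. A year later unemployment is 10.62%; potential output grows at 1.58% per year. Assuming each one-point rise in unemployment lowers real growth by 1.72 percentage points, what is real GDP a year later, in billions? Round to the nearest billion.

$13,355 billion

Δu = 10.62 - 8.33 = 2.29 points.
Okun's law (growth form): g_Y = g_Y* - β × Δu = 1.58 - 1.72 × (2.29) = 1.58 - 3.9388 = -2.3588%.
Real GDP in the next year = 13678 × (1 - 2.3588/100) = 13678 × 0.976412 ≈ 13355 billion.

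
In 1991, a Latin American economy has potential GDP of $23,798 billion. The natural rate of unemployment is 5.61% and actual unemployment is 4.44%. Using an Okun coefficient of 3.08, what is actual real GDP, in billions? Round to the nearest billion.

$24,656 billion

Unemployment gap = 4.44 - 5.61 = -1.17 points, so the output gap is -3.08 × (-1.17) = 3.6036%.
Actual GDP = 23798 × (1 + 3.6036/100) = 23798 × 1.036036 ≈ 24656 billion.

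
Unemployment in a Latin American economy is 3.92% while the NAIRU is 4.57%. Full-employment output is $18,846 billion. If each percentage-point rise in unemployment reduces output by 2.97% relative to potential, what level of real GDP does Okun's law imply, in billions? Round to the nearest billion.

Unemployment gap = 3.92 - 4.57 = -0.65 points, so the output gap is -2.97 × (-0.65) = 1.9305%.
Actual GDP = 18846 × (1 + 1.9305/100) = 18846 × 1.019305 ≈ 19210 billion.

$19,210 billion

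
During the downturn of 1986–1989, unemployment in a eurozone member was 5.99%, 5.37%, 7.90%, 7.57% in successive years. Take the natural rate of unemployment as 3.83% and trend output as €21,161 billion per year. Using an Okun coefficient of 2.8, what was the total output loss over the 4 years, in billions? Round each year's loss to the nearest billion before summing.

Year 1986: gap = -2.8 × (5.99 - 3.83) = -6.048%, loss ≈ 21161 × 6.048/100 ≈ 1280.
Year 1987: gap = -2.8 × (5.37 - 3.83) = -4.312%, loss ≈ 21161 × 4.312/100 ≈ 912.
Year 1988: gap = -2.8 × (7.9 - 3.83) = -11.396%, loss ≈ 21161 × 11.396/100 ≈ 2412.
Year 1989: gap = -2.8 × (7.57 - 3.83) = -10.472%, loss ≈ 21161 × 10.472/100 ≈ 2216.
Total lost output = 1280 + 912 + 2412 + 2216 = 6820 billion.

€6,820 billion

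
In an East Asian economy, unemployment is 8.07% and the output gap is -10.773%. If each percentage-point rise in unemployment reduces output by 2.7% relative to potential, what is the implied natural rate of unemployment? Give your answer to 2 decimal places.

From Okun's law, u - u* = -(output gap)/β = -(-10.773)/2.7 = 3.99 points.
So u* = 8.07 - 3.99 = 4.08%.

4.08%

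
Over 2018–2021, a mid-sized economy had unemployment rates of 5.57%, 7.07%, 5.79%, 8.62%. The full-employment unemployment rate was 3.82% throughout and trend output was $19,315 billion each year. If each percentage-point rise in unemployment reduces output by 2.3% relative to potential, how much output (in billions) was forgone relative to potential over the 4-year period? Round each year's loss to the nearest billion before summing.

Year 2018: gap = -2.3 × (5.57 - 3.82) = -4.025%, loss ≈ 19315 × 4.025/100 ≈ 777.
Year 2019: gap = -2.3 × (7.07 - 3.82) = -7.475%, loss ≈ 19315 × 7.475/100 ≈ 1444.
Year 2020: gap = -2.3 × (5.79 - 3.82) = -4.531%, loss ≈ 19315 × 4.531/100 ≈ 875.
Year 2021: gap = -2.3 × (8.62 - 3.82) = -11.04%, loss ≈ 19315 × 11.04/100 ≈ 2132.
Total lost output = 777 + 1444 + 875 + 2132 = 5228 billion.

$5,228 billion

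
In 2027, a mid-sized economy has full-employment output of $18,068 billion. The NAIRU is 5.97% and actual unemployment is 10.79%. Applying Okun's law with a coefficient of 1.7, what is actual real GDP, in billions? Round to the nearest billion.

$16,588 billion

Unemployment gap = 10.79 - 5.97 = 4.82 points, so the output gap is -1.7 × 4.82 = -8.194%.
Actual GDP = 18068 × (1 - 8.194/100) = 18068 × 0.91806 ≈ 16588 billion.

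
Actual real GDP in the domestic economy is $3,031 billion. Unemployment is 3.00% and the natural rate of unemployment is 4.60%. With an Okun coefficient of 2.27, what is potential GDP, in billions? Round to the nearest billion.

Unemployment gap = 3 - 4.6 = -1.6 points, so output gap = -2.27 × (-1.6) = 3.632%.
Since Y = Y* × (1 + gap/100), Y* = 3031/1.03632 ≈ 2925 billion.

$2,925 billion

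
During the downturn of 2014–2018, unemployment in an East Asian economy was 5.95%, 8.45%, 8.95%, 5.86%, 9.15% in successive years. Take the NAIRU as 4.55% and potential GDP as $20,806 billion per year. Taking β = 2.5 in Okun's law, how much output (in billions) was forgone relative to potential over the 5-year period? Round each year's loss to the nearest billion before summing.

$8,120 billion

Year 2014: gap = -2.5 × (5.95 - 4.55) = -3.5%, loss ≈ 20806 × 3.5/100 ≈ 728.
Year 2015: gap = -2.5 × (8.45 - 4.55) = -9.75%, loss ≈ 20806 × 9.75/100 ≈ 2029.
Year 2016: gap = -2.5 × (8.95 - 4.55) = -11%, loss ≈ 20806 × 11/100 ≈ 2289.
Year 2017: gap = -2.5 × (5.86 - 4.55) = -3.275%, loss ≈ 20806 × 3.275/100 ≈ 681.
Year 2018: gap = -2.5 × (9.15 - 4.55) = -11.5%, loss ≈ 20806 × 11.5/100 ≈ 2393.
Total lost output = 728 + 2029 + 2289 + 681 + 2393 = 8120 billion.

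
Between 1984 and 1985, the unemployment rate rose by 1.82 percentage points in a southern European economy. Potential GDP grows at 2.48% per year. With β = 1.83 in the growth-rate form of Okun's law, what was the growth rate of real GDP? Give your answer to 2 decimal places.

-0.85%

Growth-rate Okun's law: g_Y = g_Y* - β × Δu.
g_Y = 2.48 - 1.83 × (1.82) = 2.48 - 3.3306 = -0.8506%, i.e. -0.85% to 2 d.p.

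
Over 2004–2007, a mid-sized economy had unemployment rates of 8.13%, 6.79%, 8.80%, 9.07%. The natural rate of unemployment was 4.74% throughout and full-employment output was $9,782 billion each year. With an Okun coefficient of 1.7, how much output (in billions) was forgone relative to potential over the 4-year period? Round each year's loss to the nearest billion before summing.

$2,300 billion

Year 2004: gap = -1.7 × (8.13 - 4.74) = -5.763%, loss ≈ 9782 × 5.763/100 ≈ 564.
Year 2005: gap = -1.7 × (6.79 - 4.74) = -3.485%, loss ≈ 9782 × 3.485/100 ≈ 341.
Year 2006: gap = -1.7 × (8.8 - 4.74) = -6.902%, loss ≈ 9782 × 6.902/100 ≈ 675.
Year 2007: gap = -1.7 × (9.07 - 4.74) = -7.361%, loss ≈ 9782 × 7.361/100 ≈ 720.
Total lost output = 564 + 341 + 675 + 720 = 2300 billion.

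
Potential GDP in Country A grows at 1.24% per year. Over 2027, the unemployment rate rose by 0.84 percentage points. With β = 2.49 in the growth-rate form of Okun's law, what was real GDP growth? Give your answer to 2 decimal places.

Growth-rate Okun's law: g_Y = g_Y* - β × Δu.
g_Y = 1.24 - 2.49 × (0.84) = 1.24 - 2.0916 = -0.8516%, i.e. -0.85% to 2 d.p.

-0.85%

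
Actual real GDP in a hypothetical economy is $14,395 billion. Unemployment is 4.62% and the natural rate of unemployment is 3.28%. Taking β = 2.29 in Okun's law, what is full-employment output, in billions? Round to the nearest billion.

Unemployment gap = 4.62 - 3.28 = 1.34 points, so output gap = -2.29 × 1.34 = -3.0686%.
Since Y = Y* × (1 + gap/100), Y* = 14395/0.969314 ≈ 14851 billion.

$14,851 billion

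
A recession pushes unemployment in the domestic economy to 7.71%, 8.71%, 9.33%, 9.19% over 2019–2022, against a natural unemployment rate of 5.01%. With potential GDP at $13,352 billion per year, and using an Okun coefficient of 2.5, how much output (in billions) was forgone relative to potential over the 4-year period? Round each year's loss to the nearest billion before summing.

Year 2019: gap = -2.5 × (7.71 - 5.01) = -6.75%, loss ≈ 13352 × 6.75/100 ≈ 901.
Year 2020: gap = -2.5 × (8.71 - 5.01) = -9.25%, loss ≈ 13352 × 9.25/100 ≈ 1235.
Year 2021: gap = -2.5 × (9.33 - 5.01) = -10.8%, loss ≈ 13352 × 10.8/100 ≈ 1442.
Year 2022: gap = -2.5 × (9.19 - 5.01) = -10.45%, loss ≈ 13352 × 10.45/100 ≈ 1395.
Total lost output = 901 + 1235 + 1442 + 1395 = 4973 billion.

$4,973 billion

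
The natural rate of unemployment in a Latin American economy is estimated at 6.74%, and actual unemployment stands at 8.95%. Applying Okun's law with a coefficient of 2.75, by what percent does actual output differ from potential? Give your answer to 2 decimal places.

The unemployment gap is 8.95 - 6.74 = 2.21 percentage points.
Okun's law gives an output gap of -2.75 × 2.21 = -6.0775%, i.e. 6.08% below potential.

-6.08%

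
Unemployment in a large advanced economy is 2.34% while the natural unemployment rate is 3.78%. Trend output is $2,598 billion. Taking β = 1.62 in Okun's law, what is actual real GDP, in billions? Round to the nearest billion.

Unemployment gap = 2.34 - 3.78 = -1.44 points, so the output gap is -1.62 × (-1.44) = 2.3328%.
Actual GDP = 2598 × (1 + 2.3328/100) = 2598 × 1.023328 ≈ 2659 billion.

$2,659 billion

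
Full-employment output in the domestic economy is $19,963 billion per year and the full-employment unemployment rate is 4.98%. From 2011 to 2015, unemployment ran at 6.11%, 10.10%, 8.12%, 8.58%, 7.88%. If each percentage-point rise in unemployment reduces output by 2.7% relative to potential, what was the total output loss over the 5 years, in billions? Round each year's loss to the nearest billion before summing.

Year 2011: gap = -2.7 × (6.11 - 4.98) = -3.051%, loss ≈ 19963 × 3.051/100 ≈ 609.
Year 2012: gap = -2.7 × (10.1 - 4.98) = -13.824%, loss ≈ 19963 × 13.824/100 ≈ 2760.
Year 2013: gap = -2.7 × (8.12 - 4.98) = -8.478%, loss ≈ 19963 × 8.478/100 ≈ 1692.
Year 2014: gap = -2.7 × (8.58 - 4.98) = -9.72%, loss ≈ 19963 × 9.72/100 ≈ 1940.
Year 2015: gap = -2.7 × (7.88 - 4.98) = -7.83%, loss ≈ 19963 × 7.83/100 ≈ 1563.
Total lost output = 609 + 2760 + 1692 + 1940 + 1563 = 8564 billion.

$8,564 billion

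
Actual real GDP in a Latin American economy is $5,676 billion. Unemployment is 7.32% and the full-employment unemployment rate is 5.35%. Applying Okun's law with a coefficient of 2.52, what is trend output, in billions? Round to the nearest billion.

Unemployment gap = 7.32 - 5.35 = 1.97 points, so output gap = -2.52 × 1.97 = -4.9644%.
Since Y = Y* × (1 + gap/100), Y* = 5676/0.950356 ≈ 5972 billion.

$5,972 billion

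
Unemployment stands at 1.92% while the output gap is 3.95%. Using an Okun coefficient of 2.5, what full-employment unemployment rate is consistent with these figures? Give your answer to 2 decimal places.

From Okun's law, u - u* = -(output gap)/β = -(3.95)/2.5 = -1.58 points.
So u* = 1.92 + 1.58 = 3.50%.

3.50%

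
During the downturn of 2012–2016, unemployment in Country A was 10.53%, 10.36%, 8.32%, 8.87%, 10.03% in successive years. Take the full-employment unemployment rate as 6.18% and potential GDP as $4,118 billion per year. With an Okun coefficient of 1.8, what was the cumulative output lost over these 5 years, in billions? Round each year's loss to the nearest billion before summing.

Year 2012: gap = -1.8 × (10.53 - 6.18) = -7.83%, loss ≈ 4118 × 7.83/100 ≈ 322.
Year 2013: gap = -1.8 × (10.36 - 6.18) = -7.524%, loss ≈ 4118 × 7.524/100 ≈ 310.
Year 2014: gap = -1.8 × (8.32 - 6.18) = -3.852%, loss ≈ 4118 × 3.852/100 ≈ 159.
Year 2015: gap = -1.8 × (8.87 - 6.18) = -4.842%, loss ≈ 4118 × 4.842/100 ≈ 199.
Year 2016: gap = -1.8 × (10.03 - 6.18) = -6.93%, loss ≈ 4118 × 6.93/100 ≈ 285.
Total lost output = 322 + 310 + 159 + 199 + 285 = 1275 billion.

$1,275 billion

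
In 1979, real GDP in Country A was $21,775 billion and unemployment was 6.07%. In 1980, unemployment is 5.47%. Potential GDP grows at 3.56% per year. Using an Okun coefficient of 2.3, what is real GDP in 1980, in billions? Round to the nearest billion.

Δu = 5.47 - 6.07 = -0.6 points.
Okun's law (growth form): g_Y = g_Y* - β × Δu = 3.56 - 2.3 × (-0.60) = 3.56 + 1.38 = 4.94%.
Real GDP in the next year = 21775 × (1 + 4.94/100) = 21775 × 1.0494 ≈ 22851 billion.

$22,851 billion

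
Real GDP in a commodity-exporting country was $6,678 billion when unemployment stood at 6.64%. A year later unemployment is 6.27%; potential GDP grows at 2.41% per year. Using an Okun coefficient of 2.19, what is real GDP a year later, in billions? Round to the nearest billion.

Δu = 6.27 - 6.64 = -0.37 points.
Okun's law (growth form): g_Y = g_Y* - β × Δu = 2.41 - 2.19 × (-0.37) = 2.41 + 0.8103 = 3.2203%.
Real GDP in the next year = 6678 × (1 + 3.2203/100) = 6678 × 1.032203 ≈ 6893 billion.

$6,893 billion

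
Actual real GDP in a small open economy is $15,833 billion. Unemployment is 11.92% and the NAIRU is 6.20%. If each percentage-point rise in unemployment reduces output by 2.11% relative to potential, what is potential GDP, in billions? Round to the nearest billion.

Unemployment gap = 11.92 - 6.2 = 5.72 points, so output gap = -2.11 × 5.72 = -12.0692%.
Since Y = Y* × (1 + gap/100), Y* = 15833/0.879308 ≈ 18006 billion.

$18,006 billion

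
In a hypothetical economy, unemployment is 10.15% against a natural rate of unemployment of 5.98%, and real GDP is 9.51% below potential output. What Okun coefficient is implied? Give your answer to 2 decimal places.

Okun's law: output gap = -β × (u - u*).
-9.51 = -β × (10.15 - 5.98) = -β × 4.17, so β = 9.51/4.17 = 2.28.

β ≈ 2.28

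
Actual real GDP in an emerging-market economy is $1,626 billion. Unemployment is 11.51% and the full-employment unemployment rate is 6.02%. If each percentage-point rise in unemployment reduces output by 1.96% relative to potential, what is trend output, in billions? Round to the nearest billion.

Unemployment gap = 11.51 - 6.02 = 5.49 points, so output gap = -1.96 × 5.49 = -10.7604%.
Since Y = Y* × (1 + gap/100), Y* = 1626/0.892396 ≈ 1822 billion.

$1,822 billion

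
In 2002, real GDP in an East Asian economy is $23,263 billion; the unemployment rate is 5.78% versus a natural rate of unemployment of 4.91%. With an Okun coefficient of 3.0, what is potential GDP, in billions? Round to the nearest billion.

$23,886 billion

Unemployment gap = 5.78 - 4.91 = 0.87 points, so output gap = -3 × 0.87 = -2.61%.
Since Y = Y* × (1 + gap/100), Y* = 23263/0.9739 ≈ 23886 billion.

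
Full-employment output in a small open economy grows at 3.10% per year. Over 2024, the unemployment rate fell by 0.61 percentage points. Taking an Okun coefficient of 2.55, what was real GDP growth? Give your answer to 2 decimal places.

Growth-rate Okun's law: g_Y = g_Y* - β × Δu.
g_Y = 3.10 - 2.55 × (-0.61) = 3.1 + 1.5555 = 4.6555%, i.e. 4.66% to 2 d.p.

4.66%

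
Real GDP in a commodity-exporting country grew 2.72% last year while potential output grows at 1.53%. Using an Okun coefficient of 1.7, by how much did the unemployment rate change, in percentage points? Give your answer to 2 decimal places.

-0.70 percentage points

Growth-rate Okun's law: g_Y = g_Y* - β × Δu, so Δu = (g_Y* - g_Y)/β.
Δu = (1.53 - 2.72)/1.7 = -1.19/1.7 = -0.70 percentage points.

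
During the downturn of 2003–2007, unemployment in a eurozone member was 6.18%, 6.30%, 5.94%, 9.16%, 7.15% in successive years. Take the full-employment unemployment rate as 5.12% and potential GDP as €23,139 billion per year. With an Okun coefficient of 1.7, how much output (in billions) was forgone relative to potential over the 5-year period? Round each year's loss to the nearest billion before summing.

Year 2003: gap = -1.7 × (6.18 - 5.12) = -1.802%, loss ≈ 23139 × 1.802/100 ≈ 417.
Year 2004: gap = -1.7 × (6.3 - 5.12) = -2.006%, loss ≈ 23139 × 2.006/100 ≈ 464.
Year 2005: gap = -1.7 × (5.94 - 5.12) = -1.394%, loss ≈ 23139 × 1.394/100 ≈ 323.
Year 2006: gap = -1.7 × (9.16 - 5.12) = -6.868%, loss ≈ 23139 × 6.868/100 ≈ 1589.
Year 2007: gap = -1.7 × (7.15 - 5.12) = -3.451%, loss ≈ 23139 × 3.451/100 ≈ 799.
Total lost output = 417 + 464 + 323 + 1589 + 799 = 3592 billion.

€3,592 billion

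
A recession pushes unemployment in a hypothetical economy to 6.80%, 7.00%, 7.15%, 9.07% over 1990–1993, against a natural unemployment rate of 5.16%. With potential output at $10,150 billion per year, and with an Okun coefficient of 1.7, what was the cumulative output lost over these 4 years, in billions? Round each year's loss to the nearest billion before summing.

Year 1990: gap = -1.7 × (6.8 - 5.16) = -2.788%, loss ≈ 10150 × 2.788/100 ≈ 283.
Year 1991: gap = -1.7 × (7 - 5.16) = -3.128%, loss ≈ 10150 × 3.128/100 ≈ 317.
Year 1992: gap = -1.7 × (7.15 - 5.16) = -3.383%, loss ≈ 10150 × 3.383/100 ≈ 343.
Year 1993: gap = -1.7 × (9.07 - 5.16) = -6.647%, loss ≈ 10150 × 6.647/100 ≈ 675.
Total lost output = 283 + 317 + 343 + 675 = 1618 billion.

$1,618 billion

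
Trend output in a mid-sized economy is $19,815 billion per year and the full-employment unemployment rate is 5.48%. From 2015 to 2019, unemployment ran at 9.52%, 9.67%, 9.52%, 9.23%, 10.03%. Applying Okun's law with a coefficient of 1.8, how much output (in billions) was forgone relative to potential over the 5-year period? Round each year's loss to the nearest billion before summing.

Year 2015: gap = -1.8 × (9.52 - 5.48) = -7.272%, loss ≈ 19815 × 7.272/100 ≈ 1441.
Year 2016: gap = -1.8 × (9.67 - 5.48) = -7.542%, loss ≈ 19815 × 7.542/100 ≈ 1494.
Year 2017: gap = -1.8 × (9.52 - 5.48) = -7.272%, loss ≈ 19815 × 7.272/100 ≈ 1441.
Year 2018: gap = -1.8 × (9.23 - 5.48) = -6.75%, loss ≈ 19815 × 6.75/100 ≈ 1338.
Year 2019: gap = -1.8 × (10.03 - 5.48) = -8.19%, loss ≈ 19815 × 8.19/100 ≈ 1623.
Total lost output = 1441 + 1494 + 1441 + 1338 + 1623 = 7337 billion.

$7,337 billion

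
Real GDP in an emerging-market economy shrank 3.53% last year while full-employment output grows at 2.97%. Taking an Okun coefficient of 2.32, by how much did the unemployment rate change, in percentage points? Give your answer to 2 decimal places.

Growth-rate Okun's law: g_Y = g_Y* - β × Δu, so Δu = (g_Y* - g_Y)/β.
Δu = (2.97 + 3.53)/2.32 = 6.5/2.32 = 2.80 percentage points.

2.80 percentage points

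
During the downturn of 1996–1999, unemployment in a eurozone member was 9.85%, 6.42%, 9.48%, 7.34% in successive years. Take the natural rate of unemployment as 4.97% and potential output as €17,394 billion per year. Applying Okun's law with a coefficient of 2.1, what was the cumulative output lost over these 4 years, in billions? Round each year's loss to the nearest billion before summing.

€4,826 billion

Year 1996: gap = -2.1 × (9.85 - 4.97) = -10.248%, loss ≈ 17394 × 10.248/100 ≈ 1783.
Year 1997: gap = -2.1 × (6.42 - 4.97) = -3.045%, loss ≈ 17394 × 3.045/100 ≈ 530.
Year 1998: gap = -2.1 × (9.48 - 4.97) = -9.471%, loss ≈ 17394 × 9.471/100 ≈ 1647.
Year 1999: gap = -2.1 × (7.34 - 4.97) = -4.977%, loss ≈ 17394 × 4.977/100 ≈ 866.
Total lost output = 1783 + 530 + 1647 + 866 = 4826 billion.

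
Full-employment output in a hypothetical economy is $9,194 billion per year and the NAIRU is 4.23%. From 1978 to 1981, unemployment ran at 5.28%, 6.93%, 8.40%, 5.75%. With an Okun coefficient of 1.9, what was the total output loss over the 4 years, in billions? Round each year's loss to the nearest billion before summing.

Year 1978: gap = -1.9 × (5.28 - 4.23) = -1.995%, loss ≈ 9194 × 1.995/100 ≈ 183.
Year 1979: gap = -1.9 × (6.93 - 4.23) = -5.13%, loss ≈ 9194 × 5.13/100 ≈ 472.
Year 1980: gap = -1.9 × (8.4 - 4.23) = -7.923%, loss ≈ 9194 × 7.923/100 ≈ 728.
Year 1981: gap = -1.9 × (5.75 - 4.23) = -2.888%, loss ≈ 9194 × 2.888/100 ≈ 266.
Total lost output = 183 + 472 + 728 + 266 = 1649 billion.

$1,649 billion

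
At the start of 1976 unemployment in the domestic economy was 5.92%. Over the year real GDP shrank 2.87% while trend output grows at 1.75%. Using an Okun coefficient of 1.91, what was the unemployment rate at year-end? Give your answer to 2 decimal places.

8.34%

Growth-rate Okun's law: g_Y = g_Y* - β × Δu, so Δu = (g_Y* - g_Y)/β.
Δu = (1.75 + 2.87)/1.91 = 4.62/1.91 = 2.42 percentage points.
Year-end unemployment = 5.92 + 2.42 = 8.34%.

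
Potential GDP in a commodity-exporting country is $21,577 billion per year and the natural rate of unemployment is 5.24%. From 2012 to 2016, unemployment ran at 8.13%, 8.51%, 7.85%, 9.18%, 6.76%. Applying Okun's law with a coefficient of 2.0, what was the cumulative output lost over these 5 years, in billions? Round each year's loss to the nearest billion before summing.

$6,140 billion

Year 2012: gap = -2.0 × (8.13 - 5.24) = -5.78%, loss ≈ 21577 × 5.78/100 ≈ 1247.
Year 2013: gap = -2.0 × (8.51 - 5.24) = -6.54%, loss ≈ 21577 × 6.54/100 ≈ 1411.
Year 2014: gap = -2.0 × (7.85 - 5.24) = -5.22%, loss ≈ 21577 × 5.22/100 ≈ 1126.
Year 2015: gap = -2.0 × (9.18 - 5.24) = -7.88%, loss ≈ 21577 × 7.88/100 ≈ 1700.
Year 2016: gap = -2.0 × (6.76 - 5.24) = -3.04%, loss ≈ 21577 × 3.04/100 ≈ 656.
Total lost output = 1247 + 1411 + 1126 + 1700 + 656 = 6140 billion.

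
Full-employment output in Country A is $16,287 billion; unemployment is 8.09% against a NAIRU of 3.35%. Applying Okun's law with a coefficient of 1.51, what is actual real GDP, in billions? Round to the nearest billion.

Unemployment gap = 8.09 - 3.35 = 4.74 points, so the output gap is -1.51 × 4.74 = -7.1574%.
Actual GDP = 16287 × (1 - 7.1574/100) = 16287 × 0.928426 ≈ 15121 billion.

$15,121 billion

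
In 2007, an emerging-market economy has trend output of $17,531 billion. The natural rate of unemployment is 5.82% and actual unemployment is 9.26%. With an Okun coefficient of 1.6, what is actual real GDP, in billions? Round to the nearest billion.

Unemployment gap = 9.26 - 5.82 = 3.44 points, so the output gap is -1.6 × 3.44 = -5.504%.
Actual GDP = 17531 × (1 - 5.504/100) = 17531 × 0.94496 ≈ 16566 billion.

$16,566 billion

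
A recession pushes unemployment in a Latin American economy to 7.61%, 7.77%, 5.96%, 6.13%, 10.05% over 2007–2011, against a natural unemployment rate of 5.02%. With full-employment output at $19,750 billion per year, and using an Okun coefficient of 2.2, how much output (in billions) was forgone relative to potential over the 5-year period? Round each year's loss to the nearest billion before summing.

Year 2007: gap = -2.2 × (7.61 - 5.02) = -5.698%, loss ≈ 19750 × 5.698/100 ≈ 1125.
Year 2008: gap = -2.2 × (7.77 - 5.02) = -6.05%, loss ≈ 19750 × 6.05/100 ≈ 1195.
Year 2009: gap = -2.2 × (5.96 - 5.02) = -2.068%, loss ≈ 19750 × 2.068/100 ≈ 408.
Year 2010: gap = -2.2 × (6.13 - 5.02) = -2.442%, loss ≈ 19750 × 2.442/100 ≈ 482.
Year 2011: gap = -2.2 × (10.05 - 5.02) = -11.066%, loss ≈ 19750 × 11.066/100 ≈ 2186.
Total lost output = 1125 + 1195 + 408 + 482 + 2186 = 5396 billion.

$5,396 billion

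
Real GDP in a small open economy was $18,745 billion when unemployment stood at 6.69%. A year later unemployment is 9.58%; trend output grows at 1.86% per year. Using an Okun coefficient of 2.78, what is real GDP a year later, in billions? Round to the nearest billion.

Δu = 9.58 - 6.69 = 2.89 points.
Okun's law (growth form): g_Y = g_Y* - β × Δu = 1.86 - 2.78 × (2.89) = 1.86 - 8.0342 = -6.1742%.
Real GDP in the next year = 18745 × (1 - 6.1742/100) = 18745 × 0.938258 ≈ 17588 billion.

$17,588 billion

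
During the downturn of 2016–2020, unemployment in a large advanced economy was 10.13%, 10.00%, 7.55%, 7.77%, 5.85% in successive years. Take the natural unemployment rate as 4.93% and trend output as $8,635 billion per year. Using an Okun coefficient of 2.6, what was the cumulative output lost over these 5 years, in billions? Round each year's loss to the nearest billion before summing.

$3,738 billion

Year 2016: gap = -2.6 × (10.13 - 4.93) = -13.52%, loss ≈ 8635 × 13.52/100 ≈ 1167.
Year 2017: gap = -2.6 × (10 - 4.93) = -13.182%, loss ≈ 8635 × 13.182/100 ≈ 1138.
Year 2018: gap = -2.6 × (7.55 - 4.93) = -6.812%, loss ≈ 8635 × 6.812/100 ≈ 588.
Year 2019: gap = -2.6 × (7.77 - 4.93) = -7.384%, loss ≈ 8635 × 7.384/100 ≈ 638.
Year 2020: gap = -2.6 × (5.85 - 4.93) = -2.392%, loss ≈ 8635 × 2.392/100 ≈ 207.
Total lost output = 1167 + 1138 + 588 + 638 + 207 = 3738 billion.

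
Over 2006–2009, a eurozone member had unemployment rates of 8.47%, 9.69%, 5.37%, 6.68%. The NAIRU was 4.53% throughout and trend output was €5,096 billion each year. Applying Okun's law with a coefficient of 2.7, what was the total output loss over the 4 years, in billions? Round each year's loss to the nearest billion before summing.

Year 2006: gap = -2.7 × (8.47 - 4.53) = -10.638%, loss ≈ 5096 × 10.638/100 ≈ 542.
Year 2007: gap = -2.7 × (9.69 - 4.53) = -13.932%, loss ≈ 5096 × 13.932/100 ≈ 710.
Year 2008: gap = -2.7 × (5.37 - 4.53) = -2.268%, loss ≈ 5096 × 2.268/100 ≈ 116.
Year 2009: gap = -2.7 × (6.68 - 4.53) = -5.805%, loss ≈ 5096 × 5.805/100 ≈ 296.
Total lost output = 542 + 710 + 116 + 296 = 1664 billion.

€1,664 billion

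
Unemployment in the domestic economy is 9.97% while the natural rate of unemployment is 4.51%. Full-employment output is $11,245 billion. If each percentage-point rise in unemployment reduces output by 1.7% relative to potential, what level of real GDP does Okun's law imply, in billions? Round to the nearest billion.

Unemployment gap = 9.97 - 4.51 = 5.46 points, so the output gap is -1.7 × 5.46 = -9.282%.
Actual GDP = 11245 × (1 - 9.282/100) = 11245 × 0.90718 ≈ 10201 billion.

$10,201 billion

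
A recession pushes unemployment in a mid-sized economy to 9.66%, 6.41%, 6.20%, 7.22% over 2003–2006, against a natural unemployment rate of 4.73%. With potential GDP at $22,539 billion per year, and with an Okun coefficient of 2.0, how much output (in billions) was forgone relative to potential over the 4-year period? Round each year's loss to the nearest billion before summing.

Year 2003: gap = -2.0 × (9.66 - 4.73) = -9.86%, loss ≈ 22539 × 9.86/100 ≈ 2222.
Year 2004: gap = -2.0 × (6.41 - 4.73) = -3.36%, loss ≈ 22539 × 3.36/100 ≈ 757.
Year 2005: gap = -2.0 × (6.2 - 4.73) = -2.94%, loss ≈ 22539 × 2.94/100 ≈ 663.
Year 2006: gap = -2.0 × (7.22 - 4.73) = -4.98%, loss ≈ 22539 × 4.98/100 ≈ 1122.
Total lost output = 2222 + 757 + 663 + 1122 = 4764 billion.

$4,764 billion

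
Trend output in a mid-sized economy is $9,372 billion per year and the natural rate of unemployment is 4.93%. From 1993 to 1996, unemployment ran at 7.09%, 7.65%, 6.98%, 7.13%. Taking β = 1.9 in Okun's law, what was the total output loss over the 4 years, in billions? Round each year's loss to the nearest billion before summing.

Year 1993: gap = -1.9 × (7.09 - 4.93) = -4.104%, loss ≈ 9372 × 4.104/100 ≈ 385.
Year 1994: gap = -1.9 × (7.65 - 4.93) = -5.168%, loss ≈ 9372 × 5.168/100 ≈ 484.
Year 1995: gap = -1.9 × (6.98 - 4.93) = -3.895%, loss ≈ 9372 × 3.895/100 ≈ 365.
Year 1996: gap = -1.9 × (7.13 - 4.93) = -4.18%, loss ≈ 9372 × 4.18/100 ≈ 392.
Total lost output = 385 + 484 + 365 + 392 = 1626 billion.

$1,626 billion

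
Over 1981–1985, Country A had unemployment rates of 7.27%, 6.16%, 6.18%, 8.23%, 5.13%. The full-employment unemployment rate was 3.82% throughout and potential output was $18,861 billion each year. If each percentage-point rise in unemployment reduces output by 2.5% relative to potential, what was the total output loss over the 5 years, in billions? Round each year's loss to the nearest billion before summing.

$6,540 billion

Year 1981: gap = -2.5 × (7.27 - 3.82) = -8.625%, loss ≈ 18861 × 8.625/100 ≈ 1627.
Year 1982: gap = -2.5 × (6.16 - 3.82) = -5.85%, loss ≈ 18861 × 5.85/100 ≈ 1103.
Year 1983: gap = -2.5 × (6.18 - 3.82) = -5.9%, loss ≈ 18861 × 5.9/100 ≈ 1113.
Year 1984: gap = -2.5 × (8.23 - 3.82) = -11.025%, loss ≈ 18861 × 11.025/100 ≈ 2079.
Year 1985: gap = -2.5 × (5.13 - 3.82) = -3.275%, loss ≈ 18861 × 3.275/100 ≈ 618.
Total lost output = 1627 + 1103 + 1113 + 2079 + 618 = 6540 billion.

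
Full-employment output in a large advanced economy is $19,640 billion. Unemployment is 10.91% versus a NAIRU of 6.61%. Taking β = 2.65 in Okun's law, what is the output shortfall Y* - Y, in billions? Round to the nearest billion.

Output gap = -2.65 × (10.91 - 6.61) = -2.65 × 4.3 = -11.395%.
Actual GDP ≈ 19640 × 0.88605 ≈ 17402 billion, so the shortfall is 19640 - 17402 = 2238 billion.

$2,238 billion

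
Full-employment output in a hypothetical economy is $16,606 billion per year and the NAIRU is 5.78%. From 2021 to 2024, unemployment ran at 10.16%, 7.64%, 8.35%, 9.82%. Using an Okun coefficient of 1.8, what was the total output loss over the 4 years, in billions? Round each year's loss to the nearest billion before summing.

Year 2021: gap = -1.8 × (10.16 - 5.78) = -7.884%, loss ≈ 16606 × 7.884/100 ≈ 1309.
Year 2022: gap = -1.8 × (7.64 - 5.78) = -3.348%, loss ≈ 16606 × 3.348/100 ≈ 556.
Year 2023: gap = -1.8 × (8.35 - 5.78) = -4.626%, loss ≈ 16606 × 4.626/100 ≈ 768.
Year 2024: gap = -1.8 × (9.82 - 5.78) = -7.272%, loss ≈ 16606 × 7.272/100 ≈ 1208.
Total lost output = 1309 + 556 + 768 + 1208 = 3841 billion.

$3,841 billion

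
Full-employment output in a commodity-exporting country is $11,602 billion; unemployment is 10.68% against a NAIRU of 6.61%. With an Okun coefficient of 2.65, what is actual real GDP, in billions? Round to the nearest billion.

Unemployment gap = 10.68 - 6.61 = 4.07 points, so the output gap is -2.65 × 4.07 = -10.7855%.
Actual GDP = 11602 × (1 - 10.7855/100) = 11602 × 0.892145 ≈ 10351 billion.

$10,351 billion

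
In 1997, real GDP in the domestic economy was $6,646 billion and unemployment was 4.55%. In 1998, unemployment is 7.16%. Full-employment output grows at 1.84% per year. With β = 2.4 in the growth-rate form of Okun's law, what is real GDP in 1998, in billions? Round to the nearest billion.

$6,352 billion

Δu = 7.16 - 4.55 = 2.61 points.
Okun's law (growth form): g_Y = g_Y* - β × Δu = 1.84 - 2.4 × (2.61) = 1.84 - 6.264 = -4.424%.
Real GDP in the next year = 6646 × (1 - 4.424/100) = 6646 × 0.95576 ≈ 6352 billion.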